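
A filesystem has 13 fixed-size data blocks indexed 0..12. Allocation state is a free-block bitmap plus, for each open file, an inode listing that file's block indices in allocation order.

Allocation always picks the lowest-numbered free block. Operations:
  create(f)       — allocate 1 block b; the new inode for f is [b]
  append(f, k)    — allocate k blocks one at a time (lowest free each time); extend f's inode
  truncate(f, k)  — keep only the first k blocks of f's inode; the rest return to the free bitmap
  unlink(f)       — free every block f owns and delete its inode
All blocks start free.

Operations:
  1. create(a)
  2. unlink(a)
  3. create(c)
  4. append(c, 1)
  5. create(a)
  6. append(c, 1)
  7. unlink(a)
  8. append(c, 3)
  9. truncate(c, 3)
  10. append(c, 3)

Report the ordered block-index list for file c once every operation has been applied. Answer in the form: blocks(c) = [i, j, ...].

blocks(c) = [0, 1, 3, 2, 4, 5]

after create(a) → a:[0]  free=[F............]
after unlink(a) →   free=[.............]
after create(c) → c:[0]  free=[F............]
after append(c, 1) → c:[0, 1]  free=[FF...........]
after create(a) → a:[2], c:[0, 1]  free=[FFF..........]
after append(c, 1) → a:[2], c:[0, 1, 3]  free=[FFFF.........]
after unlink(a) → c:[0, 1, 3]  free=[FF.F.........]
after append(c, 3) → c:[0, 1, 3, 2, 4, 5]  free=[FFFFFF.......]
after truncate(c, 3) → c:[0, 1, 3]  free=[FF.F.........]
after append(c, 3) → c:[0, 1, 3, 2, 4, 5]  free=[FFFFFF.......]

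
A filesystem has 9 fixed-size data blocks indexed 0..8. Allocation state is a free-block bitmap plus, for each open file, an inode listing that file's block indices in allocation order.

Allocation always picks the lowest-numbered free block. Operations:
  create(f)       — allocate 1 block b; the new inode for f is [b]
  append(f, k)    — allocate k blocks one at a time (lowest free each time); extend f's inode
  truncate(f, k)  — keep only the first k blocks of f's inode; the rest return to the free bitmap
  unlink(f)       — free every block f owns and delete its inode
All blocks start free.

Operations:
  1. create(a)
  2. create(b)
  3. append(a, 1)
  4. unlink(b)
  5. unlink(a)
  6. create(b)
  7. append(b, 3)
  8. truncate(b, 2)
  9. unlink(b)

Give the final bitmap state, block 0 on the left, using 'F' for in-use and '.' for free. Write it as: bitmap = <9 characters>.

[1] create(a) — a=0 (map F........)
[2] create(b) — a=0 b=1 (map FF.......)
[3] append(a, 1) — a=0,2 b=1 (map FFF......)
[4] unlink(b) — a=0,2 (map F.F......)
[5] unlink(a) —  (map .........)
[6] create(b) — b=0 (map F........)
[7] append(b, 3) — b=0,1,2,3 (map FFFF.....)
[8] truncate(b, 2) — b=0,1 (map FF.......)
[9] unlink(b) —  (map .........)

bitmap = .........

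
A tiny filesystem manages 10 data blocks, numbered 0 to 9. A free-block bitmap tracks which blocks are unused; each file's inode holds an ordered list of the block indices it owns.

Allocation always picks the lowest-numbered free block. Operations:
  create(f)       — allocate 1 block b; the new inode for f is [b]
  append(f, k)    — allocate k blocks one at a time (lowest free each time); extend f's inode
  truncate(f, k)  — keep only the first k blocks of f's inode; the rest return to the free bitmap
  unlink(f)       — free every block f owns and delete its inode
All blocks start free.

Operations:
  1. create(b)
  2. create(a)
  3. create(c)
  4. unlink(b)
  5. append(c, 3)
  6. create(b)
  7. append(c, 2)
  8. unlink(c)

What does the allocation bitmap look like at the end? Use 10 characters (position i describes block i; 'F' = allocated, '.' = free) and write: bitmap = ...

after create(b) → b:[0]  free=[F.........]
after create(a) → a:[1], b:[0]  free=[FF........]
after create(c) → a:[1], b:[0], c:[2]  free=[FFF.......]
after unlink(b) → a:[1], c:[2]  free=[.FF.......]
after append(c, 3) → a:[1], c:[2, 0, 3, 4]  free=[FFFFF.....]
after create(b) → a:[1], b:[5], c:[2, 0, 3, 4]  free=[FFFFFF....]
after append(c, 2) → a:[1], b:[5], c:[2, 0, 3, 4, 6, 7]  free=[FFFFFFFF..]
after unlink(c) → a:[1], b:[5]  free=[.F...F....]

bitmap = .F...F....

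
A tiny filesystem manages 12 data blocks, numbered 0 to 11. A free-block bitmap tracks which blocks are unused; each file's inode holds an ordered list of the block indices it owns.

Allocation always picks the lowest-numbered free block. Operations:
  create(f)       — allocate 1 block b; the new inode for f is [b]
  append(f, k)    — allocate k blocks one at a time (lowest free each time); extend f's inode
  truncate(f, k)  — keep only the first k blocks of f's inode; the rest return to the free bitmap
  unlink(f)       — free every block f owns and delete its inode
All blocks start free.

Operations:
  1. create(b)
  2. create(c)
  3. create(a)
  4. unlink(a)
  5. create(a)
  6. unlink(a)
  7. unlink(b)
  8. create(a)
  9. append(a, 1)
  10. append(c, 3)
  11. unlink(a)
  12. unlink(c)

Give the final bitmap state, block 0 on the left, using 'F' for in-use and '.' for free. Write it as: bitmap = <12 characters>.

[1] create(b) — b=0 (map F...........)
[2] create(c) — b=0 c=1 (map FF..........)
[3] create(a) — a=2 b=0 c=1 (map FFF.........)
[4] unlink(a) — b=0 c=1 (map FF..........)
[5] create(a) — a=2 b=0 c=1 (map FFF.........)
[6] unlink(a) — b=0 c=1 (map FF..........)
[7] unlink(b) — c=1 (map .F..........)
[8] create(a) — a=0 c=1 (map FF..........)
[9] append(a, 1) — a=0,2 c=1 (map FFF.........)
[10] append(c, 3) — a=0,2 c=1,3,4,5 (map FFFFFF......)
[11] unlink(a) — c=1,3,4,5 (map .F.FFF......)
[12] unlink(c) —  (map ............)

bitmap = ............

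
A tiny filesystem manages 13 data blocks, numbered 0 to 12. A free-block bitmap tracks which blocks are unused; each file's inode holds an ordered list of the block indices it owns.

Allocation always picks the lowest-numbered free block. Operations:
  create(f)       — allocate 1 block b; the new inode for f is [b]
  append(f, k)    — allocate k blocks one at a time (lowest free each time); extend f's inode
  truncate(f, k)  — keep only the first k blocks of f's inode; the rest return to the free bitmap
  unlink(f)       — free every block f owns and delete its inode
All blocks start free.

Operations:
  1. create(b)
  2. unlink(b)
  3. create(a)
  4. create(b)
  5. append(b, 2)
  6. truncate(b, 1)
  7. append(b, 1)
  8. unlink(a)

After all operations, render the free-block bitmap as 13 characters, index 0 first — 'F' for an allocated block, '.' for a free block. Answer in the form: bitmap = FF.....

bitmap = .FF..........

[1] create(b) — b=0 (map F............)
[2] unlink(b) —  (map .............)
[3] create(a) — a=0 (map F............)
[4] create(b) — a=0 b=1 (map FF...........)
[5] append(b, 2) — a=0 b=1,2,3 (map FFFF.........)
[6] truncate(b, 1) — a=0 b=1 (map FF...........)
[7] append(b, 1) — a=0 b=1,2 (map FFF..........)
[8] unlink(a) — b=1,2 (map .FF..........)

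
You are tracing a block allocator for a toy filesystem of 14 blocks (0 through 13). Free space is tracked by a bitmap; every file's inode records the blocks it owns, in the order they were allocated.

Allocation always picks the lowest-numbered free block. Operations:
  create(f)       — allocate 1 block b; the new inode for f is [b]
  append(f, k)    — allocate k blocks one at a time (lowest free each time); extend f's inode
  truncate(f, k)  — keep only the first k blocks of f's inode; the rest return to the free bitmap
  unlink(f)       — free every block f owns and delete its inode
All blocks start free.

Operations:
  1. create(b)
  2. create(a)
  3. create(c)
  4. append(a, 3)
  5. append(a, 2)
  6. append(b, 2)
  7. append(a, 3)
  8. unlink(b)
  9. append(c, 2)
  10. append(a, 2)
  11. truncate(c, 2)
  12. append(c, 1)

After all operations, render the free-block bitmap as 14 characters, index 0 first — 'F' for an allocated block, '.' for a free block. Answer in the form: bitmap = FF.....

create(b): bitmap=F............. | b=[0]
create(a): bitmap=FF............ | a=[1] b=[0]
create(c): bitmap=FFF........... | a=[1] b=[0] c=[2]
append(a, 3): bitmap=FFFFFF........ | a=[1, 3, 4, 5] b=[0] c=[2]
append(a, 2): bitmap=FFFFFFFF...... | a=[1, 3, 4, 5, 6, 7] b=[0] c=[2]
append(b, 2): bitmap=FFFFFFFFFF.... | a=[1, 3, 4, 5, 6, 7] b=[0, 8, 9] c=[2]
append(a, 3): bitmap=FFFFFFFFFFFFF. | a=[1, 3, 4, 5, 6, 7, 10, 11, 12] b=[0, 8, 9] c=[2]
unlink(b): bitmap=.FFFFFFF..FFF. | a=[1, 3, 4, 5, 6, 7, 10, 11, 12] c=[2]
append(c, 2): bitmap=FFFFFFFFF.FFF. | a=[1, 3, 4, 5, 6, 7, 10, 11, 12] c=[2, 0, 8]
append(a, 2): bitmap=FFFFFFFFFFFFFF | a=[1, 3, 4, 5, 6, 7, 10, 11, 12, 9, 13] c=[2, 0, 8]
truncate(c, 2): bitmap=FFFFFFFF.FFFFF | a=[1, 3, 4, 5, 6, 7, 10, 11, 12, 9, 13] c=[2, 0]
append(c, 1): bitmap=FFFFFFFFFFFFFF | a=[1, 3, 4, 5, 6, 7, 10, 11, 12, 9, 13] c=[2, 0, 8]

bitmap = FFFFFFFFFFFFFF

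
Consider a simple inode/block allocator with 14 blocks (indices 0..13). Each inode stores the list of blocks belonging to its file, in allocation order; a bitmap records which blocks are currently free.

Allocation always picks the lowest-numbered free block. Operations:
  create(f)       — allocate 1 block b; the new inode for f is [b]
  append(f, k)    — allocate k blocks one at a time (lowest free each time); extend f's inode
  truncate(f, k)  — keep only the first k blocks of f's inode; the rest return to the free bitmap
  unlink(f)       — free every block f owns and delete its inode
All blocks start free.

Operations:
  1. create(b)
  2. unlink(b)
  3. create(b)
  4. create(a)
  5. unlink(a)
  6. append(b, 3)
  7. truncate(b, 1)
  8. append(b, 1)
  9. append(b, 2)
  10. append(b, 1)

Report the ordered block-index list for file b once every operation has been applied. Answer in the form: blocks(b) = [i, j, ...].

create(b): bitmap=F............. | b=[0]
unlink(b): bitmap=.............. | 
create(b): bitmap=F............. | b=[0]
create(a): bitmap=FF............ | a=[1] b=[0]
unlink(a): bitmap=F............. | b=[0]
append(b, 3): bitmap=FFFF.......... | b=[0, 1, 2, 3]
truncate(b, 1): bitmap=F............. | b=[0]
append(b, 1): bitmap=FF............ | b=[0, 1]
append(b, 2): bitmap=FFFF.......... | b=[0, 1, 2, 3]
append(b, 1): bitmap=FFFFF......... | b=[0, 1, 2, 3, 4]

blocks(b) = [0, 1, 2, 3, 4]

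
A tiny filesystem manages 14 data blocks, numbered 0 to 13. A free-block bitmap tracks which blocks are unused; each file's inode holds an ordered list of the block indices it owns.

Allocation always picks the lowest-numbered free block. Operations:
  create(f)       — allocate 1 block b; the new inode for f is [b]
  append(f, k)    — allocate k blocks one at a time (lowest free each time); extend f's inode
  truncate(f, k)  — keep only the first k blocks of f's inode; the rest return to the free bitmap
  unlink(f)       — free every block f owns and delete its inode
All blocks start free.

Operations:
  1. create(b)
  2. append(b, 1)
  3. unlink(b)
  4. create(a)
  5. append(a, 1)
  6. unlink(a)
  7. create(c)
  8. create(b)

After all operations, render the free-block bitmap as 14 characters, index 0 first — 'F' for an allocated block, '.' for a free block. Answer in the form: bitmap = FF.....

create(b): bitmap=F............. | b=[0]
append(b, 1): bitmap=FF............ | b=[0, 1]
unlink(b): bitmap=.............. | 
create(a): bitmap=F............. | a=[0]
append(a, 1): bitmap=FF............ | a=[0, 1]
unlink(a): bitmap=.............. | 
create(c): bitmap=F............. | c=[0]
create(b): bitmap=FF............ | b=[1] c=[0]

bitmap = FF............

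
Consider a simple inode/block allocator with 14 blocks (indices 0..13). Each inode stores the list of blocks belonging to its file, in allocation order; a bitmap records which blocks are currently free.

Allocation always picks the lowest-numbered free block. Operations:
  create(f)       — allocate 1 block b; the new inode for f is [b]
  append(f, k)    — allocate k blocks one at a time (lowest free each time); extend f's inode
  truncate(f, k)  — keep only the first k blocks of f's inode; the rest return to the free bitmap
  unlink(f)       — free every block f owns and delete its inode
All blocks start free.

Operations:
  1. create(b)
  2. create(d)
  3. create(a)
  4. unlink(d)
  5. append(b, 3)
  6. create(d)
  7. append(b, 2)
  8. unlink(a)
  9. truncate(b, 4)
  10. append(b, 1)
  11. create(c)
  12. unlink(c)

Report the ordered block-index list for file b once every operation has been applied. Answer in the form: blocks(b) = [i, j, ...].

blocks(b) = [0, 1, 3, 4, 2]

  1. create(b)  ⇒  F.............  {b→[0]}
  2. create(d)  ⇒  FF............  {b→[0]; d→[1]}
  3. create(a)  ⇒  FFF...........  {a→[2]; b→[0]; d→[1]}
  4. unlink(d)  ⇒  F.F...........  {a→[2]; b→[0]}
  5. append(b, 3)  ⇒  FFFFF.........  {a→[2]; b→[0, 1, 3, 4]}
  6. create(d)  ⇒  FFFFFF........  {a→[2]; b→[0, 1, 3, 4]; d→[5]}
  7. append(b, 2)  ⇒  FFFFFFFF......  {a→[2]; b→[0, 1, 3, 4, 6, 7]; d→[5]}
  8. unlink(a)  ⇒  FF.FFFFF......  {b→[0, 1, 3, 4, 6, 7]; d→[5]}
  9. truncate(b, 4)  ⇒  FF.FFF........  {b→[0, 1, 3, 4]; d→[5]}
  10. append(b, 1)  ⇒  FFFFFF........  {b→[0, 1, 3, 4, 2]; d→[5]}
  11. create(c)  ⇒  FFFFFFF.......  {b→[0, 1, 3, 4, 2]; c→[6]; d→[5]}
  12. unlink(c)  ⇒  FFFFFF........  {b→[0, 1, 3, 4, 2]; d→[5]}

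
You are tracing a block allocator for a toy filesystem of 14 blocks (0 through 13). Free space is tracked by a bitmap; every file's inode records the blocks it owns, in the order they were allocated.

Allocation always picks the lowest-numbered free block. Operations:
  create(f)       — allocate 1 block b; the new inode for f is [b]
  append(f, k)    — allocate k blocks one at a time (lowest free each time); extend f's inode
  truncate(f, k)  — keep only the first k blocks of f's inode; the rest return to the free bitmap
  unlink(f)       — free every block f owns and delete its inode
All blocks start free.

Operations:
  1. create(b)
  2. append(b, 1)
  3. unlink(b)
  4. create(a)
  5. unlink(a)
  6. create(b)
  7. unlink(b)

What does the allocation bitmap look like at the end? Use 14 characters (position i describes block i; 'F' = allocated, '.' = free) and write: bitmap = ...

create(b): bitmap=F............. | b=[0]
append(b, 1): bitmap=FF............ | b=[0, 1]
unlink(b): bitmap=.............. | 
create(a): bitmap=F............. | a=[0]
unlink(a): bitmap=.............. | 
create(b): bitmap=F............. | b=[0]
unlink(b): bitmap=.............. | 

bitmap = ..............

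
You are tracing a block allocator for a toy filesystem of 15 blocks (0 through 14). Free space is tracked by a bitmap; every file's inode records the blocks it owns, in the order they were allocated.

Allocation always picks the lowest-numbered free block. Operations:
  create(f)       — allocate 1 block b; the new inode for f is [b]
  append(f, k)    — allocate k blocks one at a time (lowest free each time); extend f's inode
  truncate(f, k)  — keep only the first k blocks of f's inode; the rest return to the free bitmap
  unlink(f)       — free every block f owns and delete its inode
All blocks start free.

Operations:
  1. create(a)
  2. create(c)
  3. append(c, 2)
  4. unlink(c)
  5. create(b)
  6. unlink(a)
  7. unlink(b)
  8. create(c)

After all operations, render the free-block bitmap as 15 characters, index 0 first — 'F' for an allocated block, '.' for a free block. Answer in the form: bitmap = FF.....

bitmap = F..............

after create(a) → a:[0]  free=[F..............]
after create(c) → a:[0], c:[1]  free=[FF.............]
after append(c, 2) → a:[0], c:[1, 2, 3]  free=[FFFF...........]
after unlink(c) → a:[0]  free=[F..............]
after create(b) → a:[0], b:[1]  free=[FF.............]
after unlink(a) → b:[1]  free=[.F.............]
after unlink(b) →   free=[...............]
after create(c) → c:[0]  free=[F..............]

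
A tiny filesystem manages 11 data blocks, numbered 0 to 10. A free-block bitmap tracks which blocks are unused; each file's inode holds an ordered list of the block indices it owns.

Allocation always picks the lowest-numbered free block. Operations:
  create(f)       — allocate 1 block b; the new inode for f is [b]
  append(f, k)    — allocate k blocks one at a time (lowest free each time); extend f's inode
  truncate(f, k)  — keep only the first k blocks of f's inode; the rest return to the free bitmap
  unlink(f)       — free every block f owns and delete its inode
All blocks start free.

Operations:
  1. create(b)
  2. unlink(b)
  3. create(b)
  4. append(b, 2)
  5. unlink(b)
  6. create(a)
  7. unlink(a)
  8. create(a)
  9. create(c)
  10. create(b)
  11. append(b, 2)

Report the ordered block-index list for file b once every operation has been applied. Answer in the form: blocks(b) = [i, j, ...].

blocks(b) = [2, 3, 4]

create(b): bitmap=F.......... | b=[0]
unlink(b): bitmap=........... | 
create(b): bitmap=F.......... | b=[0]
append(b, 2): bitmap=FFF........ | b=[0, 1, 2]
unlink(b): bitmap=........... | 
create(a): bitmap=F.......... | a=[0]
unlink(a): bitmap=........... | 
create(a): bitmap=F.......... | a=[0]
create(c): bitmap=FF......... | a=[0] c=[1]
create(b): bitmap=FFF........ | a=[0] b=[2] c=[1]
append(b, 2): bitmap=FFFFF...... | a=[0] b=[2, 3, 4] c=[1]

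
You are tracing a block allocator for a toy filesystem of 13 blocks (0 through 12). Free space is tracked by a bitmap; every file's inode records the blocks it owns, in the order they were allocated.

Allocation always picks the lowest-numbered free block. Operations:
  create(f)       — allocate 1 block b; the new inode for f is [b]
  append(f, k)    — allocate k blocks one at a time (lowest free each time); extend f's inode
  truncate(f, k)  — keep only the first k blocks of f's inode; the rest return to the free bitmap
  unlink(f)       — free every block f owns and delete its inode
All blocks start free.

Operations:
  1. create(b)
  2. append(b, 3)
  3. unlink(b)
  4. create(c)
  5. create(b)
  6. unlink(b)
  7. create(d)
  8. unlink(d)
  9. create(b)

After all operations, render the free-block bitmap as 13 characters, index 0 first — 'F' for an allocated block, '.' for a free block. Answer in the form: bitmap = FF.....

bitmap = FF...........

[1] create(b) — b=0 (map F............)
[2] append(b, 3) — b=0,1,2,3 (map FFFF.........)
[3] unlink(b) —  (map .............)
[4] create(c) — c=0 (map F............)
[5] create(b) — b=1 c=0 (map FF...........)
[6] unlink(b) — c=0 (map F............)
[7] create(d) — c=0 d=1 (map FF...........)
[8] unlink(d) — c=0 (map F............)
[9] create(b) — b=1 c=0 (map FF...........)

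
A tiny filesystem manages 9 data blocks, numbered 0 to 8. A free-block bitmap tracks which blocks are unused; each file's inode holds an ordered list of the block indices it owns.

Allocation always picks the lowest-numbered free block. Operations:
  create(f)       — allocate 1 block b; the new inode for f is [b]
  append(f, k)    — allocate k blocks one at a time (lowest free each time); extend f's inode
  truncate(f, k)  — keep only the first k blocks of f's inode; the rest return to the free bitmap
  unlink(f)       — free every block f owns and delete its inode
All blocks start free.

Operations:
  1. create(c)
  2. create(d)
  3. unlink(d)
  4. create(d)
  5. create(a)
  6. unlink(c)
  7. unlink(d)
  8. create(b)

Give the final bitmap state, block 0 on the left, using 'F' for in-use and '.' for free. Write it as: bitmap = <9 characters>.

after create(c) → c:[0]  free=[F........]
after create(d) → c:[0], d:[1]  free=[FF.......]
after unlink(d) → c:[0]  free=[F........]
after create(d) → c:[0], d:[1]  free=[FF.......]
after create(a) → a:[2], c:[0], d:[1]  free=[FFF......]
after unlink(c) → a:[2], d:[1]  free=[.FF......]
after unlink(d) → a:[2]  free=[..F......]
after create(b) → a:[2], b:[0]  free=[F.F......]

bitmap = F.F......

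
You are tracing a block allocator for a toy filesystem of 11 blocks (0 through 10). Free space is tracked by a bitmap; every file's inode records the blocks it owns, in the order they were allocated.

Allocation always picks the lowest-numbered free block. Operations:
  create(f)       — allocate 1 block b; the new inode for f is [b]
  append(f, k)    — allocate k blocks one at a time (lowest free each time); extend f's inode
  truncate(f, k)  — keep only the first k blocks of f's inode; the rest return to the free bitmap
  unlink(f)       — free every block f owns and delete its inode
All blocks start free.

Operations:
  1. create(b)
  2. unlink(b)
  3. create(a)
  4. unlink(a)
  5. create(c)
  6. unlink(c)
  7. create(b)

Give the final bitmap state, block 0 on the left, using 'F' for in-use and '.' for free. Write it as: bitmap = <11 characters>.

bitmap = F..........

create(b): bitmap=F.......... | b=[0]
unlink(b): bitmap=........... | 
create(a): bitmap=F.......... | a=[0]
unlink(a): bitmap=........... | 
create(c): bitmap=F.......... | c=[0]
unlink(c): bitmap=........... | 
create(b): bitmap=F.......... | b=[0]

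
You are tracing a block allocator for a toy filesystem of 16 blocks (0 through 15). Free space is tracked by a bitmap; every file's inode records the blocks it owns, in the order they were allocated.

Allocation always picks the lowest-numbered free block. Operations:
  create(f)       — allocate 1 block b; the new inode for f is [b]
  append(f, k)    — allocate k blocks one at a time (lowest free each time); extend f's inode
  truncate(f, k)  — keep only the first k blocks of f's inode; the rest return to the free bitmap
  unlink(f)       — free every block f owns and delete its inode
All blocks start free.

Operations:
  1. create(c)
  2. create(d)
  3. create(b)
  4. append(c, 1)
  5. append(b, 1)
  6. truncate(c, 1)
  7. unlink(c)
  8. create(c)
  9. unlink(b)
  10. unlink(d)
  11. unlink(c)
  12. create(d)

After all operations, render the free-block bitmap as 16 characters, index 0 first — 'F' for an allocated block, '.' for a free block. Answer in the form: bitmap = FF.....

  1. create(c)  ⇒  F...............  {c→[0]}
  2. create(d)  ⇒  FF..............  {c→[0]; d→[1]}
  3. create(b)  ⇒  FFF.............  {b→[2]; c→[0]; d→[1]}
  4. append(c, 1)  ⇒  FFFF............  {b→[2]; c→[0, 3]; d→[1]}
  5. append(b, 1)  ⇒  FFFFF...........  {b→[2, 4]; c→[0, 3]; d→[1]}
  6. truncate(c, 1)  ⇒  FFF.F...........  {b→[2, 4]; c→[0]; d→[1]}
  7. unlink(c)  ⇒  .FF.F...........  {b→[2, 4]; d→[1]}
  8. create(c)  ⇒  FFF.F...........  {b→[2, 4]; c→[0]; d→[1]}
  9. unlink(b)  ⇒  FF..............  {c→[0]; d→[1]}
  10. unlink(d)  ⇒  F...............  {c→[0]}
  11. unlink(c)  ⇒  ................  {}
  12. create(d)  ⇒  F...............  {d→[0]}

bitmap = F...............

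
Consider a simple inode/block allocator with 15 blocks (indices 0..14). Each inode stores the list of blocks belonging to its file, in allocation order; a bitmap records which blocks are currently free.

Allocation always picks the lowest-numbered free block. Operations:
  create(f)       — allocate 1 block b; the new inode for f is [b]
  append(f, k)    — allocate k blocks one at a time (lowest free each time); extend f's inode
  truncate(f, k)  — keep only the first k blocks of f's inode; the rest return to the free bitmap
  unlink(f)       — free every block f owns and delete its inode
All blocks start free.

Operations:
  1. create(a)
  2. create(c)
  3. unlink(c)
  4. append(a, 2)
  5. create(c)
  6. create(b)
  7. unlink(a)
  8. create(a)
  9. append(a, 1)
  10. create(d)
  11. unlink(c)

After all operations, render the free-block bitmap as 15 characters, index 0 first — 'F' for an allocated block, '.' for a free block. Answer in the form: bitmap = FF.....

bitmap = FFF.F..........

  1. create(a)  ⇒  F..............  {a→[0]}
  2. create(c)  ⇒  FF.............  {a→[0]; c→[1]}
  3. unlink(c)  ⇒  F..............  {a→[0]}
  4. append(a, 2)  ⇒  FFF............  {a→[0, 1, 2]}
  5. create(c)  ⇒  FFFF...........  {a→[0, 1, 2]; c→[3]}
  6. create(b)  ⇒  FFFFF..........  {a→[0, 1, 2]; b→[4]; c→[3]}
  7. unlink(a)  ⇒  ...FF..........  {b→[4]; c→[3]}
  8. create(a)  ⇒  F..FF..........  {a→[0]; b→[4]; c→[3]}
  9. append(a, 1)  ⇒  FF.FF..........  {a→[0, 1]; b→[4]; c→[3]}
  10. create(d)  ⇒  FFFFF..........  {a→[0, 1]; b→[4]; c→[3]; d→[2]}
  11. unlink(c)  ⇒  FFF.F..........  {a→[0, 1]; b→[4]; d→[2]}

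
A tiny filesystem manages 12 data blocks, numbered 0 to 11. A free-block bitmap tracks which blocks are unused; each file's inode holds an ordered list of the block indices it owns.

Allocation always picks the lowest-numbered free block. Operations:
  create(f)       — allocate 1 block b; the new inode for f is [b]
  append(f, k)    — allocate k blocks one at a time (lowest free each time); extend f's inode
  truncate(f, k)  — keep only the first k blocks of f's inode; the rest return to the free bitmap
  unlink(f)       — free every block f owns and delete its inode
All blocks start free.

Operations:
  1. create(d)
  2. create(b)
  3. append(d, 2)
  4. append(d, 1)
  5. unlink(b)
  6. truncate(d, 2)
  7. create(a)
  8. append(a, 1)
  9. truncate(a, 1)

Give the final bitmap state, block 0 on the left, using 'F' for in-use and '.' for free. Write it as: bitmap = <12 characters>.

  1. create(d)  ⇒  F...........  {d→[0]}
  2. create(b)  ⇒  FF..........  {b→[1]; d→[0]}
  3. append(d, 2)  ⇒  FFFF........  {b→[1]; d→[0, 2, 3]}
  4. append(d, 1)  ⇒  FFFFF.......  {b→[1]; d→[0, 2, 3, 4]}
  5. unlink(b)  ⇒  F.FFF.......  {d→[0, 2, 3, 4]}
  6. truncate(d, 2)  ⇒  F.F.........  {d→[0, 2]}
  7. create(a)  ⇒  FFF.........  {a→[1]; d→[0, 2]}
  8. append(a, 1)  ⇒  FFFF........  {a→[1, 3]; d→[0, 2]}
  9. truncate(a, 1)  ⇒  FFF.........  {a→[1]; d→[0, 2]}

bitmap = FFF.........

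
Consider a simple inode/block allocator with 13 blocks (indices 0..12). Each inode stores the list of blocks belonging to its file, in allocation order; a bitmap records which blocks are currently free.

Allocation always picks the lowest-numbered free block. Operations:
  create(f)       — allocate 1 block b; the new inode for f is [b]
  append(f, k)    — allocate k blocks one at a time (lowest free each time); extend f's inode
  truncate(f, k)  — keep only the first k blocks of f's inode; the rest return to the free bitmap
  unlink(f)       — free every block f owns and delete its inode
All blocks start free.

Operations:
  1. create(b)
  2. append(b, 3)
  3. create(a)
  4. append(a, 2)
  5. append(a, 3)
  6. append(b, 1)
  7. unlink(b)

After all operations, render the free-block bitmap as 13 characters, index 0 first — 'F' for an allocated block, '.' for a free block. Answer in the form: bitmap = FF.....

  1. create(b)  ⇒  F............  {b→[0]}
  2. append(b, 3)  ⇒  FFFF.........  {b→[0, 1, 2, 3]}
  3. create(a)  ⇒  FFFFF........  {a→[4]; b→[0, 1, 2, 3]}
  4. append(a, 2)  ⇒  FFFFFFF......  {a→[4, 5, 6]; b→[0, 1, 2, 3]}
  5. append(a, 3)  ⇒  FFFFFFFFFF...  {a→[4, 5, 6, 7, 8, 9]; b→[0, 1, 2, 3]}
  6. append(b, 1)  ⇒  FFFFFFFFFFF..  {a→[4, 5, 6, 7, 8, 9]; b→[0, 1, 2, 3, 10]}
  7. unlink(b)  ⇒  ....FFFFFF...  {a→[4, 5, 6, 7, 8, 9]}

bitmap = ....FFFFFF...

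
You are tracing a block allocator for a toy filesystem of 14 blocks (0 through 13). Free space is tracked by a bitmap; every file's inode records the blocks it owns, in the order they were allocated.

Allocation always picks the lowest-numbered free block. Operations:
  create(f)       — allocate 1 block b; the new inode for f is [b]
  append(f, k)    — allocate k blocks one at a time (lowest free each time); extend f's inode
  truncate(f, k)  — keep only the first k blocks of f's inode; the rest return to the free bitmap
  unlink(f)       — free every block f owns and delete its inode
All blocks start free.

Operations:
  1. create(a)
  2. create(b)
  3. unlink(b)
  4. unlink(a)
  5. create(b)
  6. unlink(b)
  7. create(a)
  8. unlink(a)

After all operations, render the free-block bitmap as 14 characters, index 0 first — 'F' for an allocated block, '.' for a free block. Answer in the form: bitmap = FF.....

bitmap = ..............

create(a): bitmap=F............. | a=[0]
create(b): bitmap=FF............ | a=[0] b=[1]
unlink(b): bitmap=F............. | a=[0]
unlink(a): bitmap=.............. | 
create(b): bitmap=F............. | b=[0]
unlink(b): bitmap=.............. | 
create(a): bitmap=F............. | a=[0]
unlink(a): bitmap=.............. | 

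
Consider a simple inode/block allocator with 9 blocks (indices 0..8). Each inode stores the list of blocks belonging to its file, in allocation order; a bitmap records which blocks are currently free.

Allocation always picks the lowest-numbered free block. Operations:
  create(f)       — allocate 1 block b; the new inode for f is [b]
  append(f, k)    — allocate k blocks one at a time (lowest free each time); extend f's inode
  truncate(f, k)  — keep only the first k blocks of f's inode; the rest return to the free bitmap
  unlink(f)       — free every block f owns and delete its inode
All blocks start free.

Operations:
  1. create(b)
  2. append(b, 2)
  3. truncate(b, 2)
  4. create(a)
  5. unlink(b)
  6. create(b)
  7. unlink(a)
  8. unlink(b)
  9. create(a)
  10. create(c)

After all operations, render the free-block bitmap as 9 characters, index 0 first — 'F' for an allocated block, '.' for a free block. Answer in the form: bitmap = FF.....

[1] create(b) — b=0 (map F........)
[2] append(b, 2) — b=0,1,2 (map FFF......)
[3] truncate(b, 2) — b=0,1 (map FF.......)
[4] create(a) — a=2 b=0,1 (map FFF......)
[5] unlink(b) — a=2 (map ..F......)
[6] create(b) — a=2 b=0 (map F.F......)
[7] unlink(a) — b=0 (map F........)
[8] unlink(b) —  (map .........)
[9] create(a) — a=0 (map F........)
[10] create(c) — a=0 c=1 (map FF.......)

bitmap = FF.......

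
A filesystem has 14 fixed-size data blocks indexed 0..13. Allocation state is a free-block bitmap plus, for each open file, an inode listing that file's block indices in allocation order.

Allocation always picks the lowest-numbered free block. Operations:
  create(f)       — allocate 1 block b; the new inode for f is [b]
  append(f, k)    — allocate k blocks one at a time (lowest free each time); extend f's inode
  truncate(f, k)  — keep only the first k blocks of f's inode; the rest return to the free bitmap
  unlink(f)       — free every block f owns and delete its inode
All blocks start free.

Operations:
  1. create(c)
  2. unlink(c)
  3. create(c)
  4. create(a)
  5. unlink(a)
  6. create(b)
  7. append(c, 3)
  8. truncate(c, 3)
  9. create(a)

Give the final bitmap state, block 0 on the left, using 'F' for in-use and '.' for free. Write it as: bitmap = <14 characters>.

bitmap = FFFFF.........

after create(c) → c:[0]  free=[F.............]
after unlink(c) →   free=[..............]
after create(c) → c:[0]  free=[F.............]
after create(a) → a:[1], c:[0]  free=[FF............]
after unlink(a) → c:[0]  free=[F.............]
after create(b) → b:[1], c:[0]  free=[FF............]
after append(c, 3) → b:[1], c:[0, 2, 3, 4]  free=[FFFFF.........]
after truncate(c, 3) → b:[1], c:[0, 2, 3]  free=[FFFF..........]
after create(a) → a:[4], b:[1], c:[0, 2, 3]  free=[FFFFF.........]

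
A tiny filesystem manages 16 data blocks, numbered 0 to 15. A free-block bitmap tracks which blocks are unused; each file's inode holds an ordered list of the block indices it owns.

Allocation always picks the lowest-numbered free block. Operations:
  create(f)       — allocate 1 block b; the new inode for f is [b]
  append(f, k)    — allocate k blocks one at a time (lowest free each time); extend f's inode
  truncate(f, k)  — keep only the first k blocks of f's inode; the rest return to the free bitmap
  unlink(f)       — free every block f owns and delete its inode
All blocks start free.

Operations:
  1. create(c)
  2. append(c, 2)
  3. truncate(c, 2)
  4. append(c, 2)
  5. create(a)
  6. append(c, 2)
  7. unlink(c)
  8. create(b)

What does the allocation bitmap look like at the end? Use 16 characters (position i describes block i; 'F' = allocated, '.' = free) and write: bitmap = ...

  1. create(c)  ⇒  F...............  {c→[0]}
  2. append(c, 2)  ⇒  FFF.............  {c→[0, 1, 2]}
  3. truncate(c, 2)  ⇒  FF..............  {c→[0, 1]}
  4. append(c, 2)  ⇒  FFFF............  {c→[0, 1, 2, 3]}
  5. create(a)  ⇒  FFFFF...........  {a→[4]; c→[0, 1, 2, 3]}
  6. append(c, 2)  ⇒  FFFFFFF.........  {a→[4]; c→[0, 1, 2, 3, 5, 6]}
  7. unlink(c)  ⇒  ....F...........  {a→[4]}
  8. create(b)  ⇒  F...F...........  {a→[4]; b→[0]}

bitmap = F...F...........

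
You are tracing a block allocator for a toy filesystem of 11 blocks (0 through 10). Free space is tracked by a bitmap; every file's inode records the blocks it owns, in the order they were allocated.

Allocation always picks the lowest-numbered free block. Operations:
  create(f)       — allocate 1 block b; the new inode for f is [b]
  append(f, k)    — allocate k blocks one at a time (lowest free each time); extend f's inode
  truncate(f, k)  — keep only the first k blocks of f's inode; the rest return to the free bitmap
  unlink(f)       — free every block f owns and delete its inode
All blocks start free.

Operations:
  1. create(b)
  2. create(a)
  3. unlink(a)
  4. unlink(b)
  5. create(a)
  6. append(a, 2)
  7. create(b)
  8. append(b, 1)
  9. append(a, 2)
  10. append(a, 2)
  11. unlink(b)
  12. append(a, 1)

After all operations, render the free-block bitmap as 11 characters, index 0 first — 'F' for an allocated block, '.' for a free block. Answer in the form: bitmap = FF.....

bitmap = FFFF.FFFF..

create(b): bitmap=F.......... | b=[0]
create(a): bitmap=FF......... | a=[1] b=[0]
unlink(a): bitmap=F.......... | b=[0]
unlink(b): bitmap=........... | 
create(a): bitmap=F.......... | a=[0]
append(a, 2): bitmap=FFF........ | a=[0, 1, 2]
create(b): bitmap=FFFF....... | a=[0, 1, 2] b=[3]
append(b, 1): bitmap=FFFFF...... | a=[0, 1, 2] b=[3, 4]
append(a, 2): bitmap=FFFFFFF.... | a=[0, 1, 2, 5, 6] b=[3, 4]
append(a, 2): bitmap=FFFFFFFFF.. | a=[0, 1, 2, 5, 6, 7, 8] b=[3, 4]
unlink(b): bitmap=FFF..FFFF.. | a=[0, 1, 2, 5, 6, 7, 8]
append(a, 1): bitmap=FFFF.FFFF.. | a=[0, 1, 2, 5, 6, 7, 8, 3]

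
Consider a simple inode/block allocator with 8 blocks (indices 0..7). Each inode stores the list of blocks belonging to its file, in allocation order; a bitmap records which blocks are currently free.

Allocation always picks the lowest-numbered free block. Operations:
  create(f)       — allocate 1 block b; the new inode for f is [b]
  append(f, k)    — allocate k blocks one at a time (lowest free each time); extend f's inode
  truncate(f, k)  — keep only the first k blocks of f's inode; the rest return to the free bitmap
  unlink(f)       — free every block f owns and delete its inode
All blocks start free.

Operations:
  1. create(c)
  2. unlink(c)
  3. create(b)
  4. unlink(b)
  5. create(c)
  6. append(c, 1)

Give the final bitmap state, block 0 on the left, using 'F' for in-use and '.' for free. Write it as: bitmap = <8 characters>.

after create(c) → c:[0]  free=[F.......]
after unlink(c) →   free=[........]
after create(b) → b:[0]  free=[F.......]
after unlink(b) →   free=[........]
after create(c) → c:[0]  free=[F.......]
after append(c, 1) → c:[0, 1]  free=[FF......]

bitmap = FF......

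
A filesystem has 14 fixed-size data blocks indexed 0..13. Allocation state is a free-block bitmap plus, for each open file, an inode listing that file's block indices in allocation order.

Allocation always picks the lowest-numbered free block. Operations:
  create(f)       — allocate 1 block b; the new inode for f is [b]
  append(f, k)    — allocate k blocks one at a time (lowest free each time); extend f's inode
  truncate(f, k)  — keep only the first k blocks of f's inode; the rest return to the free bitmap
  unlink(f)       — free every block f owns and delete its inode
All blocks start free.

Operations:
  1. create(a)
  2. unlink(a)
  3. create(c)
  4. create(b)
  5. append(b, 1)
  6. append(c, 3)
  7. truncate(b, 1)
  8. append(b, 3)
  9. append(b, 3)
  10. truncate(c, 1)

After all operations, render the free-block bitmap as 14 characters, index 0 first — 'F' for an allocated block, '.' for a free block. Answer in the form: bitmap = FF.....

[1] create(a) — a=0 (map F.............)
[2] unlink(a) —  (map ..............)
[3] create(c) — c=0 (map F.............)
[4] create(b) — b=1 c=0 (map FF............)
[5] append(b, 1) — b=1,2 c=0 (map FFF...........)
[6] append(c, 3) — b=1,2 c=0,3,4,5 (map FFFFFF........)
[7] truncate(b, 1) — b=1 c=0,3,4,5 (map FF.FFF........)
[8] append(b, 3) — b=1,2,6,7 c=0,3,4,5 (map FFFFFFFF......)
[9] append(b, 3) — b=1,2,6,7,8,9,10 c=0,3,4,5 (map FFFFFFFFFFF...)
[10] truncate(c, 1) — b=1,2,6,7,8,9,10 c=0 (map FFF...FFFFF...)

bitmap = FFF...FFFFF...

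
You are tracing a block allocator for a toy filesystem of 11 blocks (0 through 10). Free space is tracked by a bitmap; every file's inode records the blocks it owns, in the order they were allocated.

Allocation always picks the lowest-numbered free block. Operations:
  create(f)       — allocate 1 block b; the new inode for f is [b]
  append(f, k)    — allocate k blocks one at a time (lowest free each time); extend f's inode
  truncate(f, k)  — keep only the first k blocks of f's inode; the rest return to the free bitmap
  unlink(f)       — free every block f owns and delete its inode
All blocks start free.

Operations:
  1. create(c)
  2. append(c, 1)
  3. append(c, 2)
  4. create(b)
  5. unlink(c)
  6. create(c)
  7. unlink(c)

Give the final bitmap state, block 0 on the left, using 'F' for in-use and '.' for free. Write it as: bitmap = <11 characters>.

after create(c) → c:[0]  free=[F..........]
after append(c, 1) → c:[0, 1]  free=[FF.........]
after append(c, 2) → c:[0, 1, 2, 3]  free=[FFFF.......]
after create(b) → b:[4], c:[0, 1, 2, 3]  free=[FFFFF......]
after unlink(c) → b:[4]  free=[....F......]
after create(c) → b:[4], c:[0]  free=[F...F......]
after unlink(c) → b:[4]  free=[....F......]

bitmap = ....F......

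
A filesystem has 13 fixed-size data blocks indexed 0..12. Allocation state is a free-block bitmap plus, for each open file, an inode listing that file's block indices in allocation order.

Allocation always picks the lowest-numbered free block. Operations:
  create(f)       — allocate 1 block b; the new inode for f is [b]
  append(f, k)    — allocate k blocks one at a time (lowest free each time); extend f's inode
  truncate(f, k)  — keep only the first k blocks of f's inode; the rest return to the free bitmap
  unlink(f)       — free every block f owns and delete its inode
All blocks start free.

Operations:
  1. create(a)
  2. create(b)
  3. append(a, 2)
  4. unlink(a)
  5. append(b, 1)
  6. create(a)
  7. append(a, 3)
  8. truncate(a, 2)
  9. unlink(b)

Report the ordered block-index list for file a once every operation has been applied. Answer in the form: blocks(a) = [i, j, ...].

  1. create(a)  ⇒  F............  {a→[0]}
  2. create(b)  ⇒  FF...........  {a→[0]; b→[1]}
  3. append(a, 2)  ⇒  FFFF.........  {a→[0, 2, 3]; b→[1]}
  4. unlink(a)  ⇒  .F...........  {b→[1]}
  5. append(b, 1)  ⇒  FF...........  {b→[1, 0]}
  6. create(a)  ⇒  FFF..........  {a→[2]; b→[1, 0]}
  7. append(a, 3)  ⇒  FFFFFF.......  {a→[2, 3, 4, 5]; b→[1, 0]}
  8. truncate(a, 2)  ⇒  FFFF.........  {a→[2, 3]; b→[1, 0]}
  9. unlink(b)  ⇒  ..FF.........  {a→[2, 3]}

blocks(a) = [2, 3]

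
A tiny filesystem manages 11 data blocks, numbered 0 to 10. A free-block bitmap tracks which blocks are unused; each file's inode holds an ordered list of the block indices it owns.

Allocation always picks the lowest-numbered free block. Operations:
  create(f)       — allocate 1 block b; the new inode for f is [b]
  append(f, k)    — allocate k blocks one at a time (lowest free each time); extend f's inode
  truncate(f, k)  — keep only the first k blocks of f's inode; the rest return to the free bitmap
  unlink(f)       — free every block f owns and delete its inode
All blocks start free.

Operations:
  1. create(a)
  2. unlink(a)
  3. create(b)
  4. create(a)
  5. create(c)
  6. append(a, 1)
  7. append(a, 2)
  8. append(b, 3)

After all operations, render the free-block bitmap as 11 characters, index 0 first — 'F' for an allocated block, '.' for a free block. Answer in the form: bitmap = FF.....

bitmap = FFFFFFFFF..

[1] create(a) — a=0 (map F..........)
[2] unlink(a) —  (map ...........)
[3] create(b) — b=0 (map F..........)
[4] create(a) — a=1 b=0 (map FF.........)
[5] create(c) — a=1 b=0 c=2 (map FFF........)
[6] append(a, 1) — a=1,3 b=0 c=2 (map FFFF.......)
[7] append(a, 2) — a=1,3,4,5 b=0 c=2 (map FFFFFF.....)
[8] append(b, 3) — a=1,3,4,5 b=0,6,7,8 c=2 (map FFFFFFFFF..)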